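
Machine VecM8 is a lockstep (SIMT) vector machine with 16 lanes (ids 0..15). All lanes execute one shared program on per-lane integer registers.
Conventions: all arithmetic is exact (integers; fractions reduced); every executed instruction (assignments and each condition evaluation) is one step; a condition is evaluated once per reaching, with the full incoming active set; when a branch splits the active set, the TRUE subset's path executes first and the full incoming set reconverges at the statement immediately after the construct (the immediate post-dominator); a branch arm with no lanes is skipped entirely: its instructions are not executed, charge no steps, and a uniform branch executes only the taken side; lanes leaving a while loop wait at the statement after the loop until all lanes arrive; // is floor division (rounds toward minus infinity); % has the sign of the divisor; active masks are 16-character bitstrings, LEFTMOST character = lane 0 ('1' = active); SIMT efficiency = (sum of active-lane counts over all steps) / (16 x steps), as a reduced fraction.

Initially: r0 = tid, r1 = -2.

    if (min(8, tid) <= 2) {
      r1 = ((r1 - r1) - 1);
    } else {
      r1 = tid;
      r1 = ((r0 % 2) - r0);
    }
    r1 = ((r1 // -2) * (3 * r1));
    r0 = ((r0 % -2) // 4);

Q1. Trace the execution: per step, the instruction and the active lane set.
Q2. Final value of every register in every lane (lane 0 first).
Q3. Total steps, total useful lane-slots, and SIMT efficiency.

step 0: eval (min(8, tid) <= 2)      1111111111111111
step 1: r1 <- ((r1 - r1) - 1)        1110000000000000
step 2: r1 <- tid                    0001111111111111
step 3: r1 <- ((r0 % 2) - r0)        0001111111111111
step 4: r1 <- ((r1 // -2) * (3 * r1)) 1111111111111111
step 5: r0 <- ((r0 % -2) // 4)       1111111111111111

Answer: 6 steps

r0: 0,-1,0,-1,0,-1,0,-1,0,-1,0,-1,0,-1,0,-1
r1: 0,0,0,-6,-24,-24,-54,-54,-96,-96,-150,-150,-216,-216,-294,-294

steps = 6; useful = 77; efficiency = 77/96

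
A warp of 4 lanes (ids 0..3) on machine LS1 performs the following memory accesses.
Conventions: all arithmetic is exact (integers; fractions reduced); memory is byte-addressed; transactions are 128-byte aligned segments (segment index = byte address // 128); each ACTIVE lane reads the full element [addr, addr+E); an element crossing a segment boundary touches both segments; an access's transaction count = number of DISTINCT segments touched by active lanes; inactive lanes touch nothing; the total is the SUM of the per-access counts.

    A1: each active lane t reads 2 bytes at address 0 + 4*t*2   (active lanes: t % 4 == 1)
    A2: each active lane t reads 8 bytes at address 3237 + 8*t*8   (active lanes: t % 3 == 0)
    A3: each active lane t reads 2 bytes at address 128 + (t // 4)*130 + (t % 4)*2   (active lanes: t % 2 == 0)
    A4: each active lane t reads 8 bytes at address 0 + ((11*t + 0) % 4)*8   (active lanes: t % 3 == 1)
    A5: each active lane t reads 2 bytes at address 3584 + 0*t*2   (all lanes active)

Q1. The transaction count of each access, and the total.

A1: 1 transaction
A2: 2 transactions
A3: 1 transaction
A4: 1 transaction
A5: 1 transaction

Answer: 1,2,1,1,1; total 6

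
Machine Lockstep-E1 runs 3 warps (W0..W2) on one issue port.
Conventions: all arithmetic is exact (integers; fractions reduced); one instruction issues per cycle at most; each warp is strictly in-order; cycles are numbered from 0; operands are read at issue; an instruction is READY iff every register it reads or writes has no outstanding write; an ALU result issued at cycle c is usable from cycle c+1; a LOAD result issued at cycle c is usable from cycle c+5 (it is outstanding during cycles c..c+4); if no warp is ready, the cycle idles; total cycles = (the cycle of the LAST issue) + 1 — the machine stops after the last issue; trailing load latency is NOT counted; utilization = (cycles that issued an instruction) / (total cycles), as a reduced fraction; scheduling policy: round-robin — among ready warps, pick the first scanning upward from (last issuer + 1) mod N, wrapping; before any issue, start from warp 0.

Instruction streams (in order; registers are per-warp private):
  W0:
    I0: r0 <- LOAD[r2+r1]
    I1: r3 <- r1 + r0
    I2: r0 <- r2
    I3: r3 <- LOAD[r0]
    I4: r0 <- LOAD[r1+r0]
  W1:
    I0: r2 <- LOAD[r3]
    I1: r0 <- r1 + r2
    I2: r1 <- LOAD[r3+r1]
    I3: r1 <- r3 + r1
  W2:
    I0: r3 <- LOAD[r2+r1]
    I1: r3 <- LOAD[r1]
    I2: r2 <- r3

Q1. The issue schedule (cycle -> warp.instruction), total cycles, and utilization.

cycle 0: W0.I0
cycle 1: W1.I0
cycle 2: W2.I0
cycle 3: idle
cycle 4: idle
cycle 5: W0.I1
cycle 6: W1.I1
cycle 7: W2.I1
cycle 8: W0.I2
cycle 9: W1.I2
cycle 10: W0.I3
cycle 11: W0.I4
cycle 12: W2.I2
cycle 13: idle
cycle 14: W1.I3

Answer: 15 cycles, utilization 4/5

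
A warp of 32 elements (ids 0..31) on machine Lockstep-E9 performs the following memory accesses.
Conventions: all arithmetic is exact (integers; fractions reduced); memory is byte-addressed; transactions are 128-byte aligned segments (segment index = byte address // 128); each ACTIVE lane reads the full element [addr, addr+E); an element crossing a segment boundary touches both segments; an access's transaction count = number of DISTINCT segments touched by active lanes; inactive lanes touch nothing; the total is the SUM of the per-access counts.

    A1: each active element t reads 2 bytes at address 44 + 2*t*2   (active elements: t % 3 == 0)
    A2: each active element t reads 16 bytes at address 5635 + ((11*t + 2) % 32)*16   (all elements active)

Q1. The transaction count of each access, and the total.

A1: 2 transactions
A2: 5 transactions

Answer: 2,5; total 7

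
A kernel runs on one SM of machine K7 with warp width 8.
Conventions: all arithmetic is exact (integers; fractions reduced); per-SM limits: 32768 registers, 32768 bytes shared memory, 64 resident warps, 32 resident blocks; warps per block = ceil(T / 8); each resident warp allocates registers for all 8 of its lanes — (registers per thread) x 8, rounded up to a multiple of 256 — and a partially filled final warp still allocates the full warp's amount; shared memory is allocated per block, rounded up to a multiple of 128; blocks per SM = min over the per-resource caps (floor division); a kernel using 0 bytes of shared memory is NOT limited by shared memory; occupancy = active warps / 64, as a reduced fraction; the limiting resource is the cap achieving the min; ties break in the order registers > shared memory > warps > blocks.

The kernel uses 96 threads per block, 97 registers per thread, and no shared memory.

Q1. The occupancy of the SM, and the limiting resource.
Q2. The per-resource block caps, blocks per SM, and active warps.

Answer: occupancy 3/8, limited by registers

registers: 2 blocks
shared memory: no limit (kernel uses none)
warps: 5 blocks
blocks: 32 blocks

Answer: 2 blocks, 24 active warps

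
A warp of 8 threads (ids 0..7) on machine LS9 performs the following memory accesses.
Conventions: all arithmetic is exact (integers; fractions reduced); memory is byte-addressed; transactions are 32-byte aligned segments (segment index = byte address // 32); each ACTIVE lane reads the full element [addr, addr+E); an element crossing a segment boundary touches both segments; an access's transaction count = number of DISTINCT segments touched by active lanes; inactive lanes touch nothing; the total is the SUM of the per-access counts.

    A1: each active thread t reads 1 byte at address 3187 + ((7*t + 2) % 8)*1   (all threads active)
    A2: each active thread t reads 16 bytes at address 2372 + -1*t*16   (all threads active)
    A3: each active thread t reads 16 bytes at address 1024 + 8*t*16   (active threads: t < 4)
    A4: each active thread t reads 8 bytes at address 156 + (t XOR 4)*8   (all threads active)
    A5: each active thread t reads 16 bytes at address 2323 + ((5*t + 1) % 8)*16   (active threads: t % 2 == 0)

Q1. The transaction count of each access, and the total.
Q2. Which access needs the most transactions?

A1: 1 transaction
A2: 5 transactions
A3: 4 transactions
A4: 3 transactions
A5: 4 transactions

Answer: 1,5,4,3,4; total 17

Answer: A2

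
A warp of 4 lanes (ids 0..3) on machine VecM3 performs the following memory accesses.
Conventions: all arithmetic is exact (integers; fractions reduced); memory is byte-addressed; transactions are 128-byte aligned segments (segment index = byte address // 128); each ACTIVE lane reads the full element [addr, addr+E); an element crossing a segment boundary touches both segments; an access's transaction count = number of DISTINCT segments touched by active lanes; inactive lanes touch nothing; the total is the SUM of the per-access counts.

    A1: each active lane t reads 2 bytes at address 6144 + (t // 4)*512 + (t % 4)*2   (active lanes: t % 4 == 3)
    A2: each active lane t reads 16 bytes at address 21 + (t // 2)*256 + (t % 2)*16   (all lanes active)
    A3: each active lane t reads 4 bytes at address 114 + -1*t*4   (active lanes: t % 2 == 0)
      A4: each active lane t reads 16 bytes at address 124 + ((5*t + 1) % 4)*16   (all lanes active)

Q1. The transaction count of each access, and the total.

A1: 1 transaction
A2: 2 transactions
A3: 1 transaction
A4: 2 transactions

Answer: 1,2,1,2; total 6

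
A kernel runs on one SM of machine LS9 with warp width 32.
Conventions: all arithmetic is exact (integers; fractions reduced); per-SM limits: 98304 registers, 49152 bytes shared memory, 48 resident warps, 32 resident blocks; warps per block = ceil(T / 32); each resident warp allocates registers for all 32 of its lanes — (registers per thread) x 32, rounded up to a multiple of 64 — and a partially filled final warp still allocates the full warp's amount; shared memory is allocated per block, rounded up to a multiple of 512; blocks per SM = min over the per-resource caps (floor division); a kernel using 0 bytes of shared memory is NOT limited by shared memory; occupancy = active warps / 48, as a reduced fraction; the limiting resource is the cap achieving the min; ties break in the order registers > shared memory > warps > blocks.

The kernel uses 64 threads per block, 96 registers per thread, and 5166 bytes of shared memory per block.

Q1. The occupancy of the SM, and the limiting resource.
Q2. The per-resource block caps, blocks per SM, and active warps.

Answer: occupancy 1/3, limited by shared memory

registers: 16 blocks
shared memory: 8 blocks
warps: 24 blocks
blocks: 32 blocks

Answer: 8 blocks, 16 active warps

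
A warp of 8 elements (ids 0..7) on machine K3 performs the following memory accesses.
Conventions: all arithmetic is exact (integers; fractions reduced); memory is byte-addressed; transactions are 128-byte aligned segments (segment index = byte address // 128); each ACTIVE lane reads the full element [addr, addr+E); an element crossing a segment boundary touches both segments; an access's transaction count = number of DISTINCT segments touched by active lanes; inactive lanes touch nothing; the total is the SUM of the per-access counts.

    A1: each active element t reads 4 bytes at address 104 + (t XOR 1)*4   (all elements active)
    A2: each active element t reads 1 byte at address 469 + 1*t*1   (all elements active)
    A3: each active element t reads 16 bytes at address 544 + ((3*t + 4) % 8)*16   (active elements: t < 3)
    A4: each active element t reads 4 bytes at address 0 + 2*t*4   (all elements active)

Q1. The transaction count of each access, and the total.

A1: 2 transactions
A2: 1 transaction
A3: 2 transactions
A4: 1 transaction

Answer: 2,1,2,1; total 6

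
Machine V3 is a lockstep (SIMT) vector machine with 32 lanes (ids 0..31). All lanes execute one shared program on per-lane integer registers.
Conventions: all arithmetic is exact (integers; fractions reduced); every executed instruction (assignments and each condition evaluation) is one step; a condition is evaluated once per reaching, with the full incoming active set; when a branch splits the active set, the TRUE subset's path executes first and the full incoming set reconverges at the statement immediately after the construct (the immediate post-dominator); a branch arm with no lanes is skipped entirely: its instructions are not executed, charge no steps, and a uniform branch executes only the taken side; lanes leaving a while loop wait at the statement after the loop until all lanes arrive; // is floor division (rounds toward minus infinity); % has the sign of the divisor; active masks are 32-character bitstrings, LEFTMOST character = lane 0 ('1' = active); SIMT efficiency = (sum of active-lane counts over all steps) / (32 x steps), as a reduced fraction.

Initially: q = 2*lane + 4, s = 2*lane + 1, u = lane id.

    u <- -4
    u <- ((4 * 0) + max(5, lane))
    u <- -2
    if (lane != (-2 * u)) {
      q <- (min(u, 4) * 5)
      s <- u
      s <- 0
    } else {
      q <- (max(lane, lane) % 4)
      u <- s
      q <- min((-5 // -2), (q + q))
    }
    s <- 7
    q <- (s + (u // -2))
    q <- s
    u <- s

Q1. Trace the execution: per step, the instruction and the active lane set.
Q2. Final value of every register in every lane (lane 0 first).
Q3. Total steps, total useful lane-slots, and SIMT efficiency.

step 0: u <- -4                      11111111111111111111111111111111
step 1: u <- ((4 * 0) + max(5, lane)) 11111111111111111111111111111111
step 2: u <- -2                      11111111111111111111111111111111
step 3: eval (lane != (-2 * u))      11111111111111111111111111111111
step 4: q <- (min(u, 4) * 5)         11110111111111111111111111111111
step 5: s <- u                       11110111111111111111111111111111
step 6: s <- 0                       11110111111111111111111111111111
step 7: q <- (max(lane, lane) % 4)   00001000000000000000000000000000
step 8: u <- s                       00001000000000000000000000000000
step 9: q <- min((-5 // -2), (q + q)) 00001000000000000000000000000000
step 10: s <- 7                       11111111111111111111111111111111
step 11: q <- (s + (u // -2))         11111111111111111111111111111111
step 12: q <- s                       11111111111111111111111111111111
step 13: u <- s                       11111111111111111111111111111111

Answer: 14 steps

q: 7,7,7,7,7,7,7,7,7,7,7,7,7,7,7,7,7,7,7,7,7,7,7,7,7,7,7,7,7,7,7,7
s: 7,7,7,7,7,7,7,7,7,7,7,7,7,7,7,7,7,7,7,7,7,7,7,7,7,7,7,7,7,7,7,7
u: 7,7,7,7,7,7,7,7,7,7,7,7,7,7,7,7,7,7,7,7,7,7,7,7,7,7,7,7,7,7,7,7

steps = 14; useful = 352; efficiency = 352/448 = 11/14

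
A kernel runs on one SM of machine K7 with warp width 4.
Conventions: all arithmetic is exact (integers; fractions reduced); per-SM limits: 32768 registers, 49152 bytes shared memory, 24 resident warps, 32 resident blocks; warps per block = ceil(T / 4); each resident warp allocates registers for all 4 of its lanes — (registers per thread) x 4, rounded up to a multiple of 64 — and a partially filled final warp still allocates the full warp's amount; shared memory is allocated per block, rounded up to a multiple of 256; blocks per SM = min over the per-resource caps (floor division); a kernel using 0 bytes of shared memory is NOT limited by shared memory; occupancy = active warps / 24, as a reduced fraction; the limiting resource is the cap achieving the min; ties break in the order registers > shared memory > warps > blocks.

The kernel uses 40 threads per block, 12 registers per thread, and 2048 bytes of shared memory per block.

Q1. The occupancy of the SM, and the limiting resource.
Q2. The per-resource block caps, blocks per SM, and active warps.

Answer: occupancy 5/6, limited by warps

registers: 51 blocks
shared memory: 24 blocks
warps: 2 blocks
blocks: 32 blocks

Answer: 2 blocks, 20 active warps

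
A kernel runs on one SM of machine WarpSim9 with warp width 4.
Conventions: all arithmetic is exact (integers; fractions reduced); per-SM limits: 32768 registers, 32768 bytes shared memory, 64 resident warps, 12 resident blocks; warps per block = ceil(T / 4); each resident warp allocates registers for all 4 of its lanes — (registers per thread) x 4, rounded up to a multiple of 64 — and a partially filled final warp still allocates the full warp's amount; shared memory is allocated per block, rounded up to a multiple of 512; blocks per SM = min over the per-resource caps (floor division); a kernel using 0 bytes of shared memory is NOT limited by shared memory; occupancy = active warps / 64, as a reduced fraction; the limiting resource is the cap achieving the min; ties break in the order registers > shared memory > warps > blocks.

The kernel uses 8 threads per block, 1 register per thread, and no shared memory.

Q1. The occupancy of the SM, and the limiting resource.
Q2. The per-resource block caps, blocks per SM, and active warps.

Answer: occupancy 3/8, limited by blocks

registers: 256 blocks
shared memory: no limit (kernel uses none)
warps: 32 blocks
blocks: 12 blocks

Answer: 12 blocks, 24 active warps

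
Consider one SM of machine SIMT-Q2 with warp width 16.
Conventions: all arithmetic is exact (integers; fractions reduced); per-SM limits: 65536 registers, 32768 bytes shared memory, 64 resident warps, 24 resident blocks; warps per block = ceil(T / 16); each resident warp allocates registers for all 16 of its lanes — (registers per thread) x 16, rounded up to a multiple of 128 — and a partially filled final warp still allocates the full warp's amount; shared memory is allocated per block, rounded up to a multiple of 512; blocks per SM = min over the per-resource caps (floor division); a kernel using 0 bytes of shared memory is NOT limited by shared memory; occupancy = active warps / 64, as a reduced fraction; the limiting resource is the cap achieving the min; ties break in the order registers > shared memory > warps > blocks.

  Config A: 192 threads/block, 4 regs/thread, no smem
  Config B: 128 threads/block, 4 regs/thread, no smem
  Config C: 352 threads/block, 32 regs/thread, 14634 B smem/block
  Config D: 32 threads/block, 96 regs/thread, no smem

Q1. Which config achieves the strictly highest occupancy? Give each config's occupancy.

occupancies: A 15/16, B 1, C 11/16, D 21/32

Answer: B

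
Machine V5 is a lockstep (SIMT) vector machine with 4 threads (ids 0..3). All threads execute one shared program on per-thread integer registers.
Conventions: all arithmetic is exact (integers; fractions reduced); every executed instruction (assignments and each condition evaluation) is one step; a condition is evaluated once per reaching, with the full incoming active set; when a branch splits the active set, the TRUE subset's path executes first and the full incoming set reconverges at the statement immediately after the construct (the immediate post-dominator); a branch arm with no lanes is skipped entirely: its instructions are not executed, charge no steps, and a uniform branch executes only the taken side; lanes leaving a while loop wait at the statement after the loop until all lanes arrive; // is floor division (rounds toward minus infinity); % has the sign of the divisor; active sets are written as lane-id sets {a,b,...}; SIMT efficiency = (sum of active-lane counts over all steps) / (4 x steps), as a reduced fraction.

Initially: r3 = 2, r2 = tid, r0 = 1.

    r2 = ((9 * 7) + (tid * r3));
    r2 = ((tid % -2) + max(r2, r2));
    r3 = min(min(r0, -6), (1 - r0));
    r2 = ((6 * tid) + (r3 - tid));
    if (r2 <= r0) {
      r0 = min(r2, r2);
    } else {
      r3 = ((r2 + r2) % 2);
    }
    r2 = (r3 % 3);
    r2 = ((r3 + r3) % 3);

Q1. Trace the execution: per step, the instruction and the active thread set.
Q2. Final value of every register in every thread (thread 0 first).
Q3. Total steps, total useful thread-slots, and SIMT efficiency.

step 0: r2 <- ((9 * 7) + (tid * r3)) {0,1,2,3}
step 1: r2 <- ((tid % -2) + max(r2, r2)) {0,1,2,3}
step 2: r3 <- min(min(r0, -6), (1 - r0)) {0,1,2,3}
step 3: r2 <- ((6 * tid) + (r3 - tid)) {0,1,2,3}
step 4: eval (r2 <= r0)              {0,1,2,3}
step 5: r0 <- min(r2, r2)            {0,1}
step 6: r3 <- ((r2 + r2) % 2)        {2,3}
step 7: r2 <- (r3 % 3)               {0,1,2,3}
step 8: r2 <- ((r3 + r3) % 3)        {0,1,2,3}

Answer: 9 steps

r3: -6,-6,0,0
r2: 0,0,0,0
r0: -6,-1,1,1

steps = 9; useful = 32; efficiency = 32/36 = 8/9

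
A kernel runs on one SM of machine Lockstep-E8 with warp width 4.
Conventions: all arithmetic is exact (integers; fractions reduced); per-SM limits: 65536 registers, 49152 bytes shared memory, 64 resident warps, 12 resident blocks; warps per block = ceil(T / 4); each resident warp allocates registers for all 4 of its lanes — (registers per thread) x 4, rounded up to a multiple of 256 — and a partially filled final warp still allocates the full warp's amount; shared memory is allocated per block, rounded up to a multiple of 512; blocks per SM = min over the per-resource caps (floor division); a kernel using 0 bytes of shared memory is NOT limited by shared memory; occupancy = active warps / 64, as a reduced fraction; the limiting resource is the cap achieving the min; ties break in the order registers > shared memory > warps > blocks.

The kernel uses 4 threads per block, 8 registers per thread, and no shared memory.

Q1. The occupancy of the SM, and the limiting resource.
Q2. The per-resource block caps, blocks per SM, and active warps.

Answer: occupancy 3/16, limited by blocks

registers: 256 blocks
shared memory: no limit (kernel uses none)
warps: 64 blocks
blocks: 12 blocks

Answer: 12 blocks, 12 active warps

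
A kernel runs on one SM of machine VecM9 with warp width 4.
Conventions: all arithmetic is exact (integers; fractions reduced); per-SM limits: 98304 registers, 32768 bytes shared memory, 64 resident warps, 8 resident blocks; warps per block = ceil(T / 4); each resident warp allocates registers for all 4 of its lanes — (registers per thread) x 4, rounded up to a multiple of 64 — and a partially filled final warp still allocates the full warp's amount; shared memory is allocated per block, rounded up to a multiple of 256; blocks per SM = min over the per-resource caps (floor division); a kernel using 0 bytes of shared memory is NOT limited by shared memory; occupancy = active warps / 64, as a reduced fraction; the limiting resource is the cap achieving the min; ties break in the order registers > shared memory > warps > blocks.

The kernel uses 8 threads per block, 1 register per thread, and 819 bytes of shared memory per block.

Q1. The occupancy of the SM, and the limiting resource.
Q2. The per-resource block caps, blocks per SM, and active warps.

Answer: occupancy 1/4, limited by blocks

registers: 768 blocks
shared memory: 32 blocks
warps: 32 blocks
blocks: 8 blocks

Answer: 8 blocks, 16 active warps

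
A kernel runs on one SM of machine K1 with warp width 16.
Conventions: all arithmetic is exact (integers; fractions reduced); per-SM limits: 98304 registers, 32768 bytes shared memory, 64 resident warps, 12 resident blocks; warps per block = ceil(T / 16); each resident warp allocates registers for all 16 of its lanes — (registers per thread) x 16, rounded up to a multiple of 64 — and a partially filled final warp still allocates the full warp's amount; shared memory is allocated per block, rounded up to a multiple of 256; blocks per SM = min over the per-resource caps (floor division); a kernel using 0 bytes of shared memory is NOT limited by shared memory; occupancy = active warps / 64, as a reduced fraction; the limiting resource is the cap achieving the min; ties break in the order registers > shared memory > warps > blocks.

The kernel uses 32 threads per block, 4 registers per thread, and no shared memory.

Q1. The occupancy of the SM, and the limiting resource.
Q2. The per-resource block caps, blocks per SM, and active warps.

Answer: occupancy 3/8, limited by blocks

registers: 768 blocks
shared memory: no limit (kernel uses none)
warps: 32 blocks
blocks: 12 blocks

Answer: 12 blocks, 24 active warps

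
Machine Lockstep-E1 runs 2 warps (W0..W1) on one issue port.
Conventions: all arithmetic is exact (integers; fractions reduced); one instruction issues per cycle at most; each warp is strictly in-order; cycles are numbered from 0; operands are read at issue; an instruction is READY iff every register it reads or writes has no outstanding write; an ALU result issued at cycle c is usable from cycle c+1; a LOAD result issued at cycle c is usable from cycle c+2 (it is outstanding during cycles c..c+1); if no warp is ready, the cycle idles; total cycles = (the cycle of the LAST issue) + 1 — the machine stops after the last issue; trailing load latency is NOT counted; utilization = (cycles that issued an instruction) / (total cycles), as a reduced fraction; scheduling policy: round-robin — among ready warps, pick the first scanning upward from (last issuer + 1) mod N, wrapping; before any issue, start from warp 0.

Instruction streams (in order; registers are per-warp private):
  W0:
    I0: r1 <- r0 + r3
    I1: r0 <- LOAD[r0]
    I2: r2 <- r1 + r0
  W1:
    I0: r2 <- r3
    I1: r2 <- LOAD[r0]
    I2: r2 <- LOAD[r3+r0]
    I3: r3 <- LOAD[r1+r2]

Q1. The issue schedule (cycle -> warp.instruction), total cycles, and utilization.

cycle 0: W0.I0
cycle 1: W1.I0
cycle 2: W0.I1
cycle 3: W1.I1
cycle 4: W0.I2
cycle 5: W1.I2
cycle 6: idle
cycle 7: W1.I3

Answer: 8 cycles, utilization 7/8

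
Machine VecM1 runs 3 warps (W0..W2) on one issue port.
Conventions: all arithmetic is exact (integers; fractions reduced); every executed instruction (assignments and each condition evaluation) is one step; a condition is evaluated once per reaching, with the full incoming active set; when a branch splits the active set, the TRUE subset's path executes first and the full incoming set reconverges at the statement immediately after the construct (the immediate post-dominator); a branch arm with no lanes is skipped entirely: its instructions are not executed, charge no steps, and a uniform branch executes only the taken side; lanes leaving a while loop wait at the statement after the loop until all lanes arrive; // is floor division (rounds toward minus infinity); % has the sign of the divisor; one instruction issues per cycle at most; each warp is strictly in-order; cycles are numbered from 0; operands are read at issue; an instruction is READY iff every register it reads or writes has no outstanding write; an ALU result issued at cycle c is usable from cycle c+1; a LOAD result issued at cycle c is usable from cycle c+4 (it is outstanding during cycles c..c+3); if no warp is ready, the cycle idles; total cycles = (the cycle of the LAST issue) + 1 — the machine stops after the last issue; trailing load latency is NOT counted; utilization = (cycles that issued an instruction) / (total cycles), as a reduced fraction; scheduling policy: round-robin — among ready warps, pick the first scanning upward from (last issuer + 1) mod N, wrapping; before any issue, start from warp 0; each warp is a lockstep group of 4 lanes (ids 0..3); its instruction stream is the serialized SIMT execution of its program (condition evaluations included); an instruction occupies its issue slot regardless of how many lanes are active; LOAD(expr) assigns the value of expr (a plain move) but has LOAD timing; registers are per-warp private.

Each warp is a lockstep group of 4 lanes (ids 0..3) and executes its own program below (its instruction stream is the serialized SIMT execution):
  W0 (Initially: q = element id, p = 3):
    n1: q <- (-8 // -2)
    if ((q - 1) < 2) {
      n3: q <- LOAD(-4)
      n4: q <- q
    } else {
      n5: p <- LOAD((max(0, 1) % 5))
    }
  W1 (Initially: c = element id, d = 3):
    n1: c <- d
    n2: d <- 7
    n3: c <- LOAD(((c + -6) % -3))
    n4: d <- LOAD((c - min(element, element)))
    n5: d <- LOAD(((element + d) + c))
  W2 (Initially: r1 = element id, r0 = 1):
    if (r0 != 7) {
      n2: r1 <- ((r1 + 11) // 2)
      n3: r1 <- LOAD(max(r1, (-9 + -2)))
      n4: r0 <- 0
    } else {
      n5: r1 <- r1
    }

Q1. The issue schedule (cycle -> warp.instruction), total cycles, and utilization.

cycle 0: W0.I0
cycle 1: W1.I0
cycle 2: W2.I0
cycle 3: W0.I1
cycle 4: W1.I1
cycle 5: W2.I1
cycle 6: W0.I2
cycle 7: W1.I2
cycle 8: W2.I2
cycle 9: W2.I3
cycle 10: idle
cycle 11: W1.I3
cycle 12: idle
cycle 13: idle
cycle 14: idle
cycle 15: W1.I4

Answer: 16 cycles, utilization 3/4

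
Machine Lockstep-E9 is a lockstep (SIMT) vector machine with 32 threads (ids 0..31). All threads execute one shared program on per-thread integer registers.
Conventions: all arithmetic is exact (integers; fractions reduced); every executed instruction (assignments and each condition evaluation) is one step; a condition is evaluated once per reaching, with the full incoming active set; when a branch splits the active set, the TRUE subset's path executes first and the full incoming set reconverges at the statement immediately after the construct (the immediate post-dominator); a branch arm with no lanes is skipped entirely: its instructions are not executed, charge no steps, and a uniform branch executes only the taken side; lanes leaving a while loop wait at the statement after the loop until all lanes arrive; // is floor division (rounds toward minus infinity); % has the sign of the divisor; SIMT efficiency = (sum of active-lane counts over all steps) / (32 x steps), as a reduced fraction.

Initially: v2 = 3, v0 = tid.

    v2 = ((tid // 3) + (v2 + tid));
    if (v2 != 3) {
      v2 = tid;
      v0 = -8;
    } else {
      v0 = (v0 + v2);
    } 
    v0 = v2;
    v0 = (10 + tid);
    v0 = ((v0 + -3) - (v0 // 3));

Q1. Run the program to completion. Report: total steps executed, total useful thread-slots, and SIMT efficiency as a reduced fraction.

Answer: 8 steps, 223 useful, 223/256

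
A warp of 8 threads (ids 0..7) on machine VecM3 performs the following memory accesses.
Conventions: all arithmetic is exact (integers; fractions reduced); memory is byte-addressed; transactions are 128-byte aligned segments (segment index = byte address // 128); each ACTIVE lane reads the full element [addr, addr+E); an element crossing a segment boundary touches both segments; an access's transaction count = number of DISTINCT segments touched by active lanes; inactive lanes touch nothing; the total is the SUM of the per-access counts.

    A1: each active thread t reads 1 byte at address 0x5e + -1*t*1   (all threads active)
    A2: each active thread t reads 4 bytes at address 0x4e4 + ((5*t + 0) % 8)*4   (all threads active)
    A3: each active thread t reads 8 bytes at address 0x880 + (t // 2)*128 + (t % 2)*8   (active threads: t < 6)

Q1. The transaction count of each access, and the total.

A1: 1 transaction
A2: 2 transactions
A3: 3 transactions

Answer: 1,2,3; total 6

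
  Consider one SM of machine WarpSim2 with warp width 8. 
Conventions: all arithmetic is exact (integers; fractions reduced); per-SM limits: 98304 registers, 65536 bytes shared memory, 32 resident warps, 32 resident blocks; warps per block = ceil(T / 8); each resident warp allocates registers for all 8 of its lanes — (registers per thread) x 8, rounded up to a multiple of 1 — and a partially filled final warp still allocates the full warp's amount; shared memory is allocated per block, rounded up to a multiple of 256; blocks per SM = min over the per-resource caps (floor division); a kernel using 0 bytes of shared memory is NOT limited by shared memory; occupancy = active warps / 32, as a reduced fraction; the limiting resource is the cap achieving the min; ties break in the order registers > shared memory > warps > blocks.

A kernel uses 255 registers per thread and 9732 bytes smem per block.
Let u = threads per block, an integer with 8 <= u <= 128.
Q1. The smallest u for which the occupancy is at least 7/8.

Answer: u = 33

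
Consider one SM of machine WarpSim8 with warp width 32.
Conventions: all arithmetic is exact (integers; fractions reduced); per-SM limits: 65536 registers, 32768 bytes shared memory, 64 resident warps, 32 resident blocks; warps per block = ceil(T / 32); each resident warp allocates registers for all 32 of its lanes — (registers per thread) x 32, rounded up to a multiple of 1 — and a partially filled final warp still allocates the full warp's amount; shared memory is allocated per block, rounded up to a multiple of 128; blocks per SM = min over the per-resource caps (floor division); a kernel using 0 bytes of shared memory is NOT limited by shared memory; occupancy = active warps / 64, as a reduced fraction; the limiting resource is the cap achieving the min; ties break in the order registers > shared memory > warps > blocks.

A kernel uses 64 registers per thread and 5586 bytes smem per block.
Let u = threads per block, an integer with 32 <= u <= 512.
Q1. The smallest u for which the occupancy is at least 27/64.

Answer: u = 161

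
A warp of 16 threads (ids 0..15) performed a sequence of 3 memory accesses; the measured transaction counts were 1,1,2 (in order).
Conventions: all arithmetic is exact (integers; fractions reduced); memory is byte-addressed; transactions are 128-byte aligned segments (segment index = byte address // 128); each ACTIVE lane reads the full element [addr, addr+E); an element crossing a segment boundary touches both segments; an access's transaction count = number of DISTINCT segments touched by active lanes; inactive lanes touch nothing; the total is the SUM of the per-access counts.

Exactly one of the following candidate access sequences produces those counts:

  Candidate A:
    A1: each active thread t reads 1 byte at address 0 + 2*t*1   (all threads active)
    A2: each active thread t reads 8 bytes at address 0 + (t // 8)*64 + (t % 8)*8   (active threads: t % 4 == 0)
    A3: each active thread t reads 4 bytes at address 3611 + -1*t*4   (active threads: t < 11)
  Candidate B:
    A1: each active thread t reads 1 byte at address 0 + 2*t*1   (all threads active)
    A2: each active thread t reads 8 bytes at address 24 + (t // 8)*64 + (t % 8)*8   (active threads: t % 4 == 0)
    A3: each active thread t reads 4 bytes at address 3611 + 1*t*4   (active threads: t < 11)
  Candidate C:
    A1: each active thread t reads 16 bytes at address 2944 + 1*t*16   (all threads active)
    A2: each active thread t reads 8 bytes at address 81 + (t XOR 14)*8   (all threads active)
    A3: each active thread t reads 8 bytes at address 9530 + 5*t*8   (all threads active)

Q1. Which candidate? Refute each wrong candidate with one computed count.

B: A3 gives 1 transaction, not 2
C: A1 gives 2 transactions, not 1
A: all counts match (1,1,2)

Answer: A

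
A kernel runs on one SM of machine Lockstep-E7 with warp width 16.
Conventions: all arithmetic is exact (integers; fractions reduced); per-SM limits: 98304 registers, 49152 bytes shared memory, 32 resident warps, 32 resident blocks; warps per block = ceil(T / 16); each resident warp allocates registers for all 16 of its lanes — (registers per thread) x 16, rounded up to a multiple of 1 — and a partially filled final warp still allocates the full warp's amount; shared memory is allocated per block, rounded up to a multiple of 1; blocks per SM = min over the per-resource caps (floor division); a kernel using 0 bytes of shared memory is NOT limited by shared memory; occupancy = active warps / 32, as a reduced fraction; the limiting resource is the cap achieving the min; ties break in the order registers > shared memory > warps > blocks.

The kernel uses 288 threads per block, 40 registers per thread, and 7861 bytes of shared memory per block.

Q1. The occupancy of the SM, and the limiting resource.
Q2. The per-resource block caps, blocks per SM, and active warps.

Answer: occupancy 9/16, limited by warps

registers: 8 blocks
shared memory: 6 blocks
warps: 1 block
blocks: 32 blocks

Answer: 1 block, 18 active warps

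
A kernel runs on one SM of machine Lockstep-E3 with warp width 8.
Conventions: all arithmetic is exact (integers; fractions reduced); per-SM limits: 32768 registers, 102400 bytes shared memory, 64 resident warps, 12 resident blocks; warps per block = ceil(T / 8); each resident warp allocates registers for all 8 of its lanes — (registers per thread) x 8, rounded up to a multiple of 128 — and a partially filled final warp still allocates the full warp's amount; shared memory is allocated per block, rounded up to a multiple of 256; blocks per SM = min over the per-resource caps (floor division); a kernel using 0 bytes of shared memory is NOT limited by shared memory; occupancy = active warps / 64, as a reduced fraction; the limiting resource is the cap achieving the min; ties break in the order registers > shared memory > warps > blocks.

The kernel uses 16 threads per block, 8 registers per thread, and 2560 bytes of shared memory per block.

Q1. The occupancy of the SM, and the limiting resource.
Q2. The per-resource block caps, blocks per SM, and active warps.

Answer: occupancy 3/8, limited by blocks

registers: 128 blocks
shared memory: 40 blocks
warps: 32 blocks
blocks: 12 blocks

Answer: 12 blocks, 24 active warps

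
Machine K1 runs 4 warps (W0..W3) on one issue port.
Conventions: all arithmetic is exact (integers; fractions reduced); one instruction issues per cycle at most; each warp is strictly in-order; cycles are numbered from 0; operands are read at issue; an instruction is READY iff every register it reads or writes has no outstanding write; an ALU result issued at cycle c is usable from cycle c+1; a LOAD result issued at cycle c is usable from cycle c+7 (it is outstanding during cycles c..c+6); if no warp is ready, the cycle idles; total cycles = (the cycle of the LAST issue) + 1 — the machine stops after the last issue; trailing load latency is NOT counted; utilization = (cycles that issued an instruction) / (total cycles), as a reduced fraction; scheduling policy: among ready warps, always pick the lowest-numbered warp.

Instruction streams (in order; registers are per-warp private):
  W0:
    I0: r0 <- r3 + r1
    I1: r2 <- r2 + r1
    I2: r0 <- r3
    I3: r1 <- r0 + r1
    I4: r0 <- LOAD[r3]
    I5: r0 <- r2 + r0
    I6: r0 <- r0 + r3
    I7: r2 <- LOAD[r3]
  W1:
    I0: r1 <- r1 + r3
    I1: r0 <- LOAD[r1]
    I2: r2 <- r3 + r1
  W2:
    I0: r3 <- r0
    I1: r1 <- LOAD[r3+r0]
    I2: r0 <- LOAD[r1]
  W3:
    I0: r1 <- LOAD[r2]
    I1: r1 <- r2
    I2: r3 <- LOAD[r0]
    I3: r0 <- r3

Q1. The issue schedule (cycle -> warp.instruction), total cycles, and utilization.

cycle 0: W0.I0
cycle 1: W0.I1
cycle 2: W0.I2
cycle 3: W0.I3
cycle 4: W0.I4
cycle 5: W1.I0
cycle 6: W1.I1
cycle 7: W1.I2
cycle 8: W2.I0
cycle 9: W2.I1
cycle 10: W3.I0
cycle 11: W0.I5
cycle 12: W0.I6
cycle 13: W0.I7
cycle 14: idle
cycle 15: idle
cycle 16: W2.I2
cycle 17: W3.I1
cycle 18: W3.I2
cycle 19: idle
cycle 20: idle
cycle 21: idle
cycle 22: idle
cycle 23: idle
cycle 24: idle
cycle 25: W3.I3

Answer: 26 cycles, utilization 9/13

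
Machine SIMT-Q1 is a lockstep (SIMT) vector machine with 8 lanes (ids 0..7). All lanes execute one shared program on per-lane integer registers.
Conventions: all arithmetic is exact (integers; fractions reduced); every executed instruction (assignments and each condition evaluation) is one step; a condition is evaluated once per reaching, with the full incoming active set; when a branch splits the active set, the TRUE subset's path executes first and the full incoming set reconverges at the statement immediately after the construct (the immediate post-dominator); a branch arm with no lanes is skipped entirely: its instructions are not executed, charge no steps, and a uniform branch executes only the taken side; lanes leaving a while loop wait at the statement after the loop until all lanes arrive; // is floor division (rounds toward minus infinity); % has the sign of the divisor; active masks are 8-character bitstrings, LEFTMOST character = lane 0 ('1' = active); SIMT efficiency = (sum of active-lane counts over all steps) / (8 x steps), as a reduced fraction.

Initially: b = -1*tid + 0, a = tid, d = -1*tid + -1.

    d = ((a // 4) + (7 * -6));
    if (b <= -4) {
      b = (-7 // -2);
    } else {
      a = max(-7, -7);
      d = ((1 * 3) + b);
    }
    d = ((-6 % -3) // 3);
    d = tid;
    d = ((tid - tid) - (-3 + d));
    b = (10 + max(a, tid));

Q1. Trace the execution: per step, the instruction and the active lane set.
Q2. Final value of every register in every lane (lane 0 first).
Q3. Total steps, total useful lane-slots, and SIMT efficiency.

step 0: d <- ((a // 4) + (7 * -6))   11111111
step 1: eval (b <= -4)               11111111
step 2: b <- (-7 // -2)              00001111
step 3: a <- max(-7, -7)             11110000
step 4: d <- ((1 * 3) + b)           11110000
step 5: d <- ((-6 % -3) // 3)        11111111
step 6: d <- tid                     11111111
step 7: d <- ((tid - tid) - (-3 + d)) 11111111
step 8: b <- (10 + max(a, tid))      11111111

Answer: 9 steps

b: 10,11,12,13,14,15,16,17
a: -7,-7,-7,-7,4,5,6,7
d: 3,2,1,0,-1,-2,-3,-4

steps = 9; useful = 60; efficiency = 60/72 = 5/6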